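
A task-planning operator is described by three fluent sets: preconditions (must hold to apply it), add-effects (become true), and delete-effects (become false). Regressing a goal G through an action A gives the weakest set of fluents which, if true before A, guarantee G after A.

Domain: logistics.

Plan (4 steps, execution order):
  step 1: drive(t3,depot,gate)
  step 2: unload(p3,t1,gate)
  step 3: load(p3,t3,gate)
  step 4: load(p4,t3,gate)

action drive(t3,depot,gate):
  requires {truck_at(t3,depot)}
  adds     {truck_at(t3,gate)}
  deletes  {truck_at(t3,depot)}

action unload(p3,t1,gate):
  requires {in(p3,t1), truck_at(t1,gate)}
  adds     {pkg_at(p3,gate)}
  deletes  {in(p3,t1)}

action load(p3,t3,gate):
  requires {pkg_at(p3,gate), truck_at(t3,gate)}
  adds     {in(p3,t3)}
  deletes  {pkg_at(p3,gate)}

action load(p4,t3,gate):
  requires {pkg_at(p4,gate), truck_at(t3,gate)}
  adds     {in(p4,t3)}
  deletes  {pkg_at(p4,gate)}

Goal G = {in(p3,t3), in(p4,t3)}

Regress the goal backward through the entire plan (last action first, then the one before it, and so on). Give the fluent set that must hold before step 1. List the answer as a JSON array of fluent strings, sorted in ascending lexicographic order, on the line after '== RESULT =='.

Work backward from the goal:
  through step 4 (load(p4,t3,gate)): drop {in(p4,t3)}, keep {in(p3,t3)}, require {pkg_at(p4,gate), truck_at(t3,gate)}
    → {in(p3,t3), pkg_at(p4,gate), truck_at(t3,gate)}
  through step 3 (load(p3,t3,gate)): drop {in(p3,t3)}, keep {pkg_at(p4,gate), truck_at(t3,gate)}, require {pkg_at(p3,gate), truck_at(t3,gate)}
    → {pkg_at(p3,gate), pkg_at(p4,gate), truck_at(t3,gate)}
  through step 2 (unload(p3,t1,gate)): drop {pkg_at(p3,gate)}, keep {pkg_at(p4,gate), truck_at(t3,gate)}, require {in(p3,t1), truck_at(t1,gate)}
    → {in(p3,t1), pkg_at(p4,gate), truck_at(t1,gate), truck_at(t3,gate)}
  through step 1 (drive(t3,depot,gate)): drop {truck_at(t3,gate)}, keep {in(p3,t1), pkg_at(p4,gate), truck_at(t1,gate)}, require {truck_at(t3,depot)}
    → {in(p3,t1), pkg_at(p4,gate), truck_at(t1,gate), truck_at(t3,depot)}

== RESULT ==
["in(p3,t1)", "pkg_at(p4,gate)", "truck_at(t1,gate)", "truck_at(t3,depot)"]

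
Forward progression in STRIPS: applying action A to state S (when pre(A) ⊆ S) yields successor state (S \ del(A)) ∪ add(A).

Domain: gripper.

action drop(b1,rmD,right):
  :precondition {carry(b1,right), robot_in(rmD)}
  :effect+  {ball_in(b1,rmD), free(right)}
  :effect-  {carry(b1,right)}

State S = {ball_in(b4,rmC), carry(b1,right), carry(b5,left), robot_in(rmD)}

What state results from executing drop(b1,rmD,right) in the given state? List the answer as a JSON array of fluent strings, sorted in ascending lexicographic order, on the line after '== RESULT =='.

Progress:
  pre ⊆ S: {carry(b1,right), robot_in(rmD)} ⊆ S  — applicable
  S \ del = {ball_in(b4,rmC), carry(b5,left), robot_in(rmD)}
  ∪ add   = {ball_in(b1,rmD), ball_in(b4,rmC), carry(b5,left), free(right), robot_in(rmD)}

== RESULT ==
["ball_in(b1,rmD)", "ball_in(b4,rmC)", "carry(b5,left)", "free(right)", "robot_in(rmD)"]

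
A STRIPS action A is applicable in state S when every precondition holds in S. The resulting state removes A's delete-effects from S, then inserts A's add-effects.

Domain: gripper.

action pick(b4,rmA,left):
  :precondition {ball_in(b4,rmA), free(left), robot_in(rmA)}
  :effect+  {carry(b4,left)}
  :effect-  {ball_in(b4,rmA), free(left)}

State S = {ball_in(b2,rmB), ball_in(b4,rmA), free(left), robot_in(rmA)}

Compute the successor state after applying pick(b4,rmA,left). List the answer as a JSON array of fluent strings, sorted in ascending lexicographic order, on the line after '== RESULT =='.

Compute (S \ del) ∪ add:
  pre ⊆ S: {ball_in(b4,rmA), free(left), robot_in(rmA)} ⊆ S  — applicable
  S \ del = {ball_in(b2,rmB), robot_in(rmA)}
  ∪ add   = {ball_in(b2,rmB), carry(b4,left), robot_in(rmA)}

== RESULT ==
["ball_in(b2,rmB)", "carry(b4,left)", "robot_in(rmA)"]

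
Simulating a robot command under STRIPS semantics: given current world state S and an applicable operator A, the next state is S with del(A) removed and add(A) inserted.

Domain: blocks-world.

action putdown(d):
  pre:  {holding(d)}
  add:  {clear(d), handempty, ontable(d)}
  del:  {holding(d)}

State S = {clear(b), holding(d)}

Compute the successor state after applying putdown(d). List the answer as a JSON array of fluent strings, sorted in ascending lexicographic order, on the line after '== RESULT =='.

Progress:
  pre ⊆ S: {holding(d)} ⊆ S  — applicable
  S \ del = {clear(b)}
  ∪ add   = {clear(b), clear(d), handempty, ontable(d)}

== RESULT ==
["clear(b)", "clear(d)", "handempty", "ontable(d)"]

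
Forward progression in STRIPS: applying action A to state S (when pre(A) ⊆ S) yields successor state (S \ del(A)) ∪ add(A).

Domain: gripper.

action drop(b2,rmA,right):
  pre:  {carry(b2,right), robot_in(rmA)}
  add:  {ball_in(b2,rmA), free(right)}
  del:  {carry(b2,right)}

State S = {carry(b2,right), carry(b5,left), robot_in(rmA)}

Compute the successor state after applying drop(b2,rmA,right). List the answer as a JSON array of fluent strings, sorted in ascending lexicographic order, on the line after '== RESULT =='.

Compute (S \ del) ∪ add:
  pre ⊆ S: {carry(b2,right), robot_in(rmA)} ⊆ S  — applicable
  S \ del = {carry(b5,left), robot_in(rmA)}
  ∪ add   = {ball_in(b2,rmA), carry(b5,left), free(right), robot_in(rmA)}

== RESULT ==
["ball_in(b2,rmA)", "carry(b5,left)", "free(right)", "robot_in(rmA)"]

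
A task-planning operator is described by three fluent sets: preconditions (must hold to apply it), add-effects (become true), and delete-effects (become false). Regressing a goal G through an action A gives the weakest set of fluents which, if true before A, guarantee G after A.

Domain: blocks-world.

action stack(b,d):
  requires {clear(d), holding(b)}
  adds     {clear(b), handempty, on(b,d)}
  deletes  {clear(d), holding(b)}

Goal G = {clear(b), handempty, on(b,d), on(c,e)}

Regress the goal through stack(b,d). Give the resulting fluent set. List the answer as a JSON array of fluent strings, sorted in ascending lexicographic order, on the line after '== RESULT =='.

Regress:
  G ∩ del = {}  (empty — regression defined)
  G \ add = {clear(b), handempty, on(b,d), on(c,e)} \ {clear(b), handempty, on(b,d)} = {on(c,e)}
  ∪ pre   = {on(c,e)} ∪ {clear(d), holding(b)}
          = {clear(d), holding(b), on(c,e)}

== RESULT ==
["clear(d)", "holding(b)", "on(c,e)"]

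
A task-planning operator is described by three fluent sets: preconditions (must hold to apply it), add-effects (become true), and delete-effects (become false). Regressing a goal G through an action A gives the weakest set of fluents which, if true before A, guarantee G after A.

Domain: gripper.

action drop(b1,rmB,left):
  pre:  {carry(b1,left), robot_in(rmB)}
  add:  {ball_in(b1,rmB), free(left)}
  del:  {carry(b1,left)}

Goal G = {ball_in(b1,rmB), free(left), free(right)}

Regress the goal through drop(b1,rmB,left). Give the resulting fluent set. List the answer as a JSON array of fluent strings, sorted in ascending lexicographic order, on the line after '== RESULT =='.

Compute (G \ add) ∪ pre:
  G ∩ del = {}  (empty — regression defined)
  G \ add = {ball_in(b1,rmB), free(left), free(right)} \ {ball_in(b1,rmB), free(left)} = {free(right)}
  ∪ pre   = {free(right)} ∪ {carry(b1,left), robot_in(rmB)}
          = {carry(b1,left), free(right), robot_in(rmB)}

== RESULT ==
["carry(b1,left)", "free(right)", "robot_in(rmB)"]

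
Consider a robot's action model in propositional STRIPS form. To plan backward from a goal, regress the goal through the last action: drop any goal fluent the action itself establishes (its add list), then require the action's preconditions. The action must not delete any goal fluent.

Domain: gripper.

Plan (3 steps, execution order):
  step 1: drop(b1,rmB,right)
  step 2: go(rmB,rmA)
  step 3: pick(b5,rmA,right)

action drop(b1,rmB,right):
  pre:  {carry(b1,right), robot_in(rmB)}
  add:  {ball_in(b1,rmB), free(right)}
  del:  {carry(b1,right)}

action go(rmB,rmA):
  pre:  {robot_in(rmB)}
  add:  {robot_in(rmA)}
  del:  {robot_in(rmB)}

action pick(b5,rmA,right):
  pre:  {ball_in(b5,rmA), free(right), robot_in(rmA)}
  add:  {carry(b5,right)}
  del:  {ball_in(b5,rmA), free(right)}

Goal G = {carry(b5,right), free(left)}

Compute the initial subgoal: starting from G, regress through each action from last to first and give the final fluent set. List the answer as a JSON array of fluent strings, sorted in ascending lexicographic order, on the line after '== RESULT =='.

Regress step by step:
  through step 3 (pick(b5,rmA,right)): drop {carry(b5,right)}, keep {free(left)}, require {ball_in(b5,rmA), free(right), robot_in(rmA)}
    → {ball_in(b5,rmA), free(left), free(right), robot_in(rmA)}
  through step 2 (go(rmB,rmA)): drop {robot_in(rmA)}, keep {ball_in(b5,rmA), free(left), free(right)}, require {robot_in(rmB)}
    → {ball_in(b5,rmA), free(left), free(right), robot_in(rmB)}
  through step 1 (drop(b1,rmB,right)): drop {free(right)}, keep {ball_in(b5,rmA), free(left), robot_in(rmB)}, require {carry(b1,right), robot_in(rmB)}
    → {ball_in(b5,rmA), carry(b1,right), free(left), robot_in(rmB)}

== RESULT ==
["ball_in(b5,rmA)", "carry(b1,right)", "free(left)", "robot_in(rmB)"]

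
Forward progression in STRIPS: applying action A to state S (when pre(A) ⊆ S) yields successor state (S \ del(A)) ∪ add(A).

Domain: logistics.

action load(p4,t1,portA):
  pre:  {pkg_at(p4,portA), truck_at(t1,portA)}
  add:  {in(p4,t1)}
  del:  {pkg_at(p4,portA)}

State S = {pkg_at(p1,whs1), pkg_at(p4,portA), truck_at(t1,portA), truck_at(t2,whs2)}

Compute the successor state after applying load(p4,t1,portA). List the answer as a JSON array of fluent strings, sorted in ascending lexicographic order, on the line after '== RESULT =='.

Compute (S \ del) ∪ add:
  pre ⊆ S: {pkg_at(p4,portA), truck_at(t1,portA)} ⊆ S  — applicable
  S \ del = {pkg_at(p1,whs1), truck_at(t1,portA), truck_at(t2,whs2)}
  ∪ add   = {in(p4,t1), pkg_at(p1,whs1), truck_at(t1,portA), truck_at(t2,whs2)}

== RESULT ==
["in(p4,t1)", "pkg_at(p1,whs1)", "truck_at(t1,portA)", "truck_at(t2,whs2)"]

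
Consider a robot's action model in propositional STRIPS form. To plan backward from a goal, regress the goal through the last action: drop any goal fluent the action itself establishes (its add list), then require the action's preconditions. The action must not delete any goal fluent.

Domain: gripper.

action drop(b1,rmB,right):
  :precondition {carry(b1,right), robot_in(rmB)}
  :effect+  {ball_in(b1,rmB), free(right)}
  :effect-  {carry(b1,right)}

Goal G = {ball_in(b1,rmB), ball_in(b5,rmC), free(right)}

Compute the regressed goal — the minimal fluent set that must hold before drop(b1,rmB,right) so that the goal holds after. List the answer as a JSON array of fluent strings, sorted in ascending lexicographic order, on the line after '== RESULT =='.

Compute (G \ add) ∪ pre:
  G ∩ del = {}  (empty — regression defined)
  G \ add = {ball_in(b1,rmB), ball_in(b5,rmC), free(right)} \ {ball_in(b1,rmB), free(right)} = {ball_in(b5,rmC)}
  ∪ pre   = {ball_in(b5,rmC)} ∪ {carry(b1,right), robot_in(rmB)}
          = {ball_in(b5,rmC), carry(b1,right), robot_in(rmB)}

== RESULT ==
["ball_in(b5,rmC)", "carry(b1,right)", "robot_in(rmB)"]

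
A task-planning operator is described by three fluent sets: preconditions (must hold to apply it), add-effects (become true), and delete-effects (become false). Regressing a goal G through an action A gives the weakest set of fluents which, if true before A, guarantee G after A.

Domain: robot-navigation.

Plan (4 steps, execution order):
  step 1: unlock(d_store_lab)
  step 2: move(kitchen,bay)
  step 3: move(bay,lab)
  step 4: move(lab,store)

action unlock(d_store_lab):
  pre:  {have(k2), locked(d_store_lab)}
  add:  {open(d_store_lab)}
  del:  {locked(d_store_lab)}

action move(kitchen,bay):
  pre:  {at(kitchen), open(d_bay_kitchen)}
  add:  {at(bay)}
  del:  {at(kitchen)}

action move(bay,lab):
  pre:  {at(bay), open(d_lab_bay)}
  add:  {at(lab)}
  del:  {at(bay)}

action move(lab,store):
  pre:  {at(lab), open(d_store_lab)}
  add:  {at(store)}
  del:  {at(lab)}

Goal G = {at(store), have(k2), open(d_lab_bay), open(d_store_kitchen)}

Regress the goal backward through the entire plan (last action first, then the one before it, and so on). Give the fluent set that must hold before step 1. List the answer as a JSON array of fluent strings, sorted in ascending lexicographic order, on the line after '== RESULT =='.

Work backward from the goal:
  through step 4 (move(lab,store)): drop {at(store)}, keep {have(k2), open(d_lab_bay), open(d_store_kitchen)}, require {at(lab), open(d_store_lab)}
    → {at(lab), have(k2), open(d_lab_bay), open(d_store_kitchen), open(d_store_lab)}
  through step 3 (move(bay,lab)): drop {at(lab)}, keep {have(k2), open(d_lab_bay), open(d_store_kitchen), open(d_store_lab)}, require {at(bay), open(d_lab_bay)}
    → {at(bay), have(k2), open(d_lab_bay), open(d_store_kitchen), open(d_store_lab)}
  through step 2 (move(kitchen,bay)): drop {at(bay)}, keep {have(k2), open(d_lab_bay), open(d_store_kitchen), open(d_store_lab)}, require {at(kitchen), open(d_bay_kitchen)}
    → {at(kitchen), have(k2), open(d_bay_kitchen), open(d_lab_bay), open(d_store_kitchen), open(d_store_lab)}
  through step 1 (unlock(d_store_lab)): drop {open(d_store_lab)}, keep {at(kitchen), have(k2), open(d_bay_kitchen), open(d_lab_bay), open(d_store_kitchen)}, require {have(k2), locked(d_store_lab)}
    → {at(kitchen), have(k2), locked(d_store_lab), open(d_bay_kitchen), open(d_lab_bay), open(d_store_kitchen)}

== RESULT ==
["at(kitchen)", "have(k2)", "locked(d_store_lab)", "open(d_bay_kitchen)", "open(d_lab_bay)", "open(d_store_kitchen)"]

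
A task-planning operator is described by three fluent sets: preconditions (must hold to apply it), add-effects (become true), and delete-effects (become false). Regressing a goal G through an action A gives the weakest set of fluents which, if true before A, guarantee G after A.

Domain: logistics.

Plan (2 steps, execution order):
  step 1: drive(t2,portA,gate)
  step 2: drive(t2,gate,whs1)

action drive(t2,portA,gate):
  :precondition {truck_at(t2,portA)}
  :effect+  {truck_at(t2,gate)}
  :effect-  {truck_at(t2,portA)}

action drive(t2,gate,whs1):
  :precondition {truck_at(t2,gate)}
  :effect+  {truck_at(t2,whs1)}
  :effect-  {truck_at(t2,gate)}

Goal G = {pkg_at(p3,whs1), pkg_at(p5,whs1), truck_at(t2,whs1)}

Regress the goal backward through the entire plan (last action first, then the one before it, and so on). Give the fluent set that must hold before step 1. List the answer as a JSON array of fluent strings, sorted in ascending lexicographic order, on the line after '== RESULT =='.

Regress step by step:
  through step 2 (drive(t2,gate,whs1)): drop {truck_at(t2,whs1)}, keep {pkg_at(p3,whs1), pkg_at(p5,whs1)}, require {truck_at(t2,gate)}
    → {pkg_at(p3,whs1), pkg_at(p5,whs1), truck_at(t2,gate)}
  through step 1 (drive(t2,portA,gate)): drop {truck_at(t2,gate)}, keep {pkg_at(p3,whs1), pkg_at(p5,whs1)}, require {truck_at(t2,portA)}
    → {pkg_at(p3,whs1), pkg_at(p5,whs1), truck_at(t2,portA)}

== RESULT ==
["pkg_at(p3,whs1)", "pkg_at(p5,whs1)", "truck_at(t2,portA)"]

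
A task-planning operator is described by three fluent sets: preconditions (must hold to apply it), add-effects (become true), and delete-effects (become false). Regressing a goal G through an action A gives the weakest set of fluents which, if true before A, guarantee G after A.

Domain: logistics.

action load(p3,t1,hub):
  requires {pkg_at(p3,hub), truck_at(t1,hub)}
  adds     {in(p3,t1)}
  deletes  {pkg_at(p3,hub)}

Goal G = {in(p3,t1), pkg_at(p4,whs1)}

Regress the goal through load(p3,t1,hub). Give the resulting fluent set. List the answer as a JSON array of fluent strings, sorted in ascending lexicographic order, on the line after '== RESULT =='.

Compute (G \ add) ∪ pre:
  G ∩ del = {}  (empty — regression defined)
  G \ add = {in(p3,t1), pkg_at(p4,whs1)} \ {in(p3,t1)} = {pkg_at(p4,whs1)}
  ∪ pre   = {pkg_at(p4,whs1)} ∪ {pkg_at(p3,hub), truck_at(t1,hub)}
          = {pkg_at(p3,hub), pkg_at(p4,whs1), truck_at(t1,hub)}

== RESULT ==
["pkg_at(p3,hub)", "pkg_at(p4,whs1)", "truck_at(t1,hub)"]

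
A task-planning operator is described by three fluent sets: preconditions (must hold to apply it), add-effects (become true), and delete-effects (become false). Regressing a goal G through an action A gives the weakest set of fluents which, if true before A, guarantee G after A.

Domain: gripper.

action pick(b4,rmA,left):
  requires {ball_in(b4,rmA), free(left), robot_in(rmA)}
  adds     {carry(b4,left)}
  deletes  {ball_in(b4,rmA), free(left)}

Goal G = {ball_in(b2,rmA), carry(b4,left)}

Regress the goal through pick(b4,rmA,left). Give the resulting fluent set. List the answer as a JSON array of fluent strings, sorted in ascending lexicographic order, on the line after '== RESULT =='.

Regress:
  G ∩ del = {}  (empty — regression defined)
  G \ add = {ball_in(b2,rmA), carry(b4,left)} \ {carry(b4,left)} = {ball_in(b2,rmA)}
  ∪ pre   = {ball_in(b2,rmA)} ∪ {ball_in(b4,rmA), free(left), robot_in(rmA)}
          = {ball_in(b2,rmA), ball_in(b4,rmA), free(left), robot_in(rmA)}

== RESULT ==
["ball_in(b2,rmA)", "ball_in(b4,rmA)", "free(left)", "robot_in(rmA)"]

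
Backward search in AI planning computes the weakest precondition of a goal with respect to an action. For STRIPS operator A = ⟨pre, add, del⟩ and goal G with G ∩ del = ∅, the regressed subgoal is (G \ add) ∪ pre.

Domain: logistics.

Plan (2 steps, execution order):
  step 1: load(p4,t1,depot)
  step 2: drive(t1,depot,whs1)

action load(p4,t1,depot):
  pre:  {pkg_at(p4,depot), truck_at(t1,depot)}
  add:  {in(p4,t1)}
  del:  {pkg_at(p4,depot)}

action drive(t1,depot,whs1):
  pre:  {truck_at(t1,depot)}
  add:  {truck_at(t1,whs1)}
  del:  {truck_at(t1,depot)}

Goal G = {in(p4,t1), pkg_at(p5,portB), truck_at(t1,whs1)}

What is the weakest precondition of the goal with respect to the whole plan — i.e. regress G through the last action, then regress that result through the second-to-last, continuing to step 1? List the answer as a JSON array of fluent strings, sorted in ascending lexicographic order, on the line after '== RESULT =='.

Regress step by step:
  through step 2 (drive(t1,depot,whs1)): drop {truck_at(t1,whs1)}, keep {in(p4,t1), pkg_at(p5,portB)}, require {truck_at(t1,depot)}
    → {in(p4,t1), pkg_at(p5,portB), truck_at(t1,depot)}
  through step 1 (load(p4,t1,depot)): drop {in(p4,t1)}, keep {pkg_at(p5,portB), truck_at(t1,depot)}, require {pkg_at(p4,depot), truck_at(t1,depot)}
    → {pkg_at(p4,depot), pkg_at(p5,portB), truck_at(t1,depot)}

== RESULT ==
["pkg_at(p4,depot)", "pkg_at(p5,portB)", "truck_at(t1,depot)"]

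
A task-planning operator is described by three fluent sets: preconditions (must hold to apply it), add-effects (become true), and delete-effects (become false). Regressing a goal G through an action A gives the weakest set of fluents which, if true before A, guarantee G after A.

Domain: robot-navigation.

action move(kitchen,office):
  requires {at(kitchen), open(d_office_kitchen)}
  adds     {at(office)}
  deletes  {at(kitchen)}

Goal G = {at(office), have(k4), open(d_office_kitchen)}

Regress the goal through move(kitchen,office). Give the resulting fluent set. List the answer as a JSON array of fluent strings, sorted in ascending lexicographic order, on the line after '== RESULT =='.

Compute (G \ add) ∪ pre:
  G ∩ del = {}  (empty — regression defined)
  G \ add = {at(office), have(k4), open(d_office_kitchen)} \ {at(office)} = {have(k4), open(d_office_kitchen)}
  ∪ pre   = {have(k4), open(d_office_kitchen)} ∪ {at(kitchen), open(d_office_kitchen)}
          = {at(kitchen), have(k4), open(d_office_kitchen)}

== RESULT ==
["at(kitchen)", "have(k4)", "open(d_office_kitchen)"]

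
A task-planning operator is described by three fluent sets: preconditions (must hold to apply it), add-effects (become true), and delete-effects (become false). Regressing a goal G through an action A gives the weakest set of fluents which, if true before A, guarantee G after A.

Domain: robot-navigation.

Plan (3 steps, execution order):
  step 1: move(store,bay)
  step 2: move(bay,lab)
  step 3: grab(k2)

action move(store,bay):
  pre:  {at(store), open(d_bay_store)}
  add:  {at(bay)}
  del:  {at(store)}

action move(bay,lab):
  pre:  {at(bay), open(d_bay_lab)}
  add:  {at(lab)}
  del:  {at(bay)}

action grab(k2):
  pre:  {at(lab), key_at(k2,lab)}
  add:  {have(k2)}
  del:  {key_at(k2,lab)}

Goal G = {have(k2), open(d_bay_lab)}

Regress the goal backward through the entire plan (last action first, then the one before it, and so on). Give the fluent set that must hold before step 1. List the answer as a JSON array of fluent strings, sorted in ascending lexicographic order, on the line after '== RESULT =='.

Regress step by step:
  through step 3 (grab(k2)): drop {have(k2)}, keep {open(d_bay_lab)}, require {at(lab), key_at(k2,lab)}
    → {at(lab), key_at(k2,lab), open(d_bay_lab)}
  through step 2 (move(bay,lab)): drop {at(lab)}, keep {key_at(k2,lab), open(d_bay_lab)}, require {at(bay), open(d_bay_lab)}
    → {at(bay), key_at(k2,lab), open(d_bay_lab)}
  through step 1 (move(store,bay)): drop {at(bay)}, keep {key_at(k2,lab), open(d_bay_lab)}, require {at(store), open(d_bay_store)}
    → {at(store), key_at(k2,lab), open(d_bay_lab), open(d_bay_store)}

== RESULT ==
["at(store)", "key_at(k2,lab)", "open(d_bay_lab)", "open(d_bay_store)"]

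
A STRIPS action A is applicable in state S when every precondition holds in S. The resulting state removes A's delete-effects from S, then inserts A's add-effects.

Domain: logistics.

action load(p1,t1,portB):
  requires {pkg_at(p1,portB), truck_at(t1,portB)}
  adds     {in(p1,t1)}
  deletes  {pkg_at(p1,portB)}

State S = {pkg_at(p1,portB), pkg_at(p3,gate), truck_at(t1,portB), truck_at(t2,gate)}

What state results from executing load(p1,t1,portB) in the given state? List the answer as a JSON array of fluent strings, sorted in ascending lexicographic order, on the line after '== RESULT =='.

Compute (S \ del) ∪ add:
  pre ⊆ S: {pkg_at(p1,portB), truck_at(t1,portB)} ⊆ S  — applicable
  S \ del = {pkg_at(p3,gate), truck_at(t1,portB), truck_at(t2,gate)}
  ∪ add   = {in(p1,t1), pkg_at(p3,gate), truck_at(t1,portB), truck_at(t2,gate)}

== RESULT ==
["in(p1,t1)", "pkg_at(p3,gate)", "truck_at(t1,portB)", "truck_at(t2,gate)"]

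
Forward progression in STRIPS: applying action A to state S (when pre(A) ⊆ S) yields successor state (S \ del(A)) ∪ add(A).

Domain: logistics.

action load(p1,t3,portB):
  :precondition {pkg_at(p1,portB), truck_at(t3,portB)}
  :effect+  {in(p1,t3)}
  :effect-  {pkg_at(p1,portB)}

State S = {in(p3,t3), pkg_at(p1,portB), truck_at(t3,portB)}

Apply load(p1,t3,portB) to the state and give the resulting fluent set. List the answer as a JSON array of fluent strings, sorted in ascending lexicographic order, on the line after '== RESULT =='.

Compute (S \ del) ∪ add:
  pre ⊆ S: {pkg_at(p1,portB), truck_at(t3,portB)} ⊆ S  — applicable
  S \ del = {in(p3,t3), truck_at(t3,portB)}
  ∪ add   = {in(p1,t3), in(p3,t3), truck_at(t3,portB)}

== RESULT ==
["in(p1,t3)", "in(p3,t3)", "truck_at(t3,portB)"]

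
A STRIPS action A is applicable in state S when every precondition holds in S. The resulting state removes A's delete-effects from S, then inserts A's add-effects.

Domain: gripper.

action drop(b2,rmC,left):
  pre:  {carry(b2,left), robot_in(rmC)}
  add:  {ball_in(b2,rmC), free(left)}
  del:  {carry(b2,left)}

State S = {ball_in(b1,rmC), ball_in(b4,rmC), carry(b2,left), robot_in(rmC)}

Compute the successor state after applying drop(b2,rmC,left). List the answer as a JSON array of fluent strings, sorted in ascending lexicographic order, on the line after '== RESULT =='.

Progress:
  pre ⊆ S: {carry(b2,left), robot_in(rmC)} ⊆ S  — applicable
  S \ del = {ball_in(b1,rmC), ball_in(b4,rmC), robot_in(rmC)}
  ∪ add   = {ball_in(b1,rmC), ball_in(b2,rmC), ball_in(b4,rmC), free(left), robot_in(rmC)}

== RESULT ==
["ball_in(b1,rmC)", "ball_in(b2,rmC)", "ball_in(b4,rmC)", "free(left)", "robot_in(rmC)"]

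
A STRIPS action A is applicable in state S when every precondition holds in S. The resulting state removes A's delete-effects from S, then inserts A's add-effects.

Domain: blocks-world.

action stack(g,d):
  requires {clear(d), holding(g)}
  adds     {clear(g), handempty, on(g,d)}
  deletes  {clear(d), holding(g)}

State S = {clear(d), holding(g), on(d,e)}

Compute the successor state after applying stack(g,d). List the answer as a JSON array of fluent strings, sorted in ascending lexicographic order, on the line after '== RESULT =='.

Progress:
  pre ⊆ S: {clear(d), holding(g)} ⊆ S  — applicable
  S \ del = {on(d,e)}
  ∪ add   = {clear(g), handempty, on(d,e), on(g,d)}

== RESULT ==
["clear(g)", "handempty", "on(d,e)", "on(g,d)"]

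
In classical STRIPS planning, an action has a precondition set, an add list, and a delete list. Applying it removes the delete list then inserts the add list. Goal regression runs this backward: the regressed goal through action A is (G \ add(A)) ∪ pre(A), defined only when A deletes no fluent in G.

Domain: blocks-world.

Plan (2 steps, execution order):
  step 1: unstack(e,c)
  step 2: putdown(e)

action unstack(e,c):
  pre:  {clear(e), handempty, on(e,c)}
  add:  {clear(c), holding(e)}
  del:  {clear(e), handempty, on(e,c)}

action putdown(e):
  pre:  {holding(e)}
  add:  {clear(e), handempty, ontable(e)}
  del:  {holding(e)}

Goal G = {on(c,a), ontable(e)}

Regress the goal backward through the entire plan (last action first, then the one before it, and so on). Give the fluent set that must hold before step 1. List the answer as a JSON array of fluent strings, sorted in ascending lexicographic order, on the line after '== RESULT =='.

Work backward from the goal:
  through step 2 (putdown(e)): drop {ontable(e)}, keep {on(c,a)}, require {holding(e)}
    → {holding(e), on(c,a)}
  through step 1 (unstack(e,c)): drop {holding(e)}, keep {on(c,a)}, require {clear(e), handempty, on(e,c)}
    → {clear(e), handempty, on(c,a), on(e,c)}

== RESULT ==
["clear(e)", "handempty", "on(c,a)", "on(e,c)"]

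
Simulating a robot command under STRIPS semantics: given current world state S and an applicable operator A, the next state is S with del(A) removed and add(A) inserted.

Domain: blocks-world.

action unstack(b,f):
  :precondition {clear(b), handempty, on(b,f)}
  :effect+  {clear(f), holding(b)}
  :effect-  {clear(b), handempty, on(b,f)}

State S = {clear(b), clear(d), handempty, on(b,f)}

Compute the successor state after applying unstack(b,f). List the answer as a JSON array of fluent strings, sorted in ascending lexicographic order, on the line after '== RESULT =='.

Progress:
  pre ⊆ S: {clear(b), handempty, on(b,f)} ⊆ S  — applicable
  S \ del = {clear(d)}
  ∪ add   = {clear(d), clear(f), holding(b)}

== RESULT ==
["clear(d)", "clear(f)", "holding(b)"]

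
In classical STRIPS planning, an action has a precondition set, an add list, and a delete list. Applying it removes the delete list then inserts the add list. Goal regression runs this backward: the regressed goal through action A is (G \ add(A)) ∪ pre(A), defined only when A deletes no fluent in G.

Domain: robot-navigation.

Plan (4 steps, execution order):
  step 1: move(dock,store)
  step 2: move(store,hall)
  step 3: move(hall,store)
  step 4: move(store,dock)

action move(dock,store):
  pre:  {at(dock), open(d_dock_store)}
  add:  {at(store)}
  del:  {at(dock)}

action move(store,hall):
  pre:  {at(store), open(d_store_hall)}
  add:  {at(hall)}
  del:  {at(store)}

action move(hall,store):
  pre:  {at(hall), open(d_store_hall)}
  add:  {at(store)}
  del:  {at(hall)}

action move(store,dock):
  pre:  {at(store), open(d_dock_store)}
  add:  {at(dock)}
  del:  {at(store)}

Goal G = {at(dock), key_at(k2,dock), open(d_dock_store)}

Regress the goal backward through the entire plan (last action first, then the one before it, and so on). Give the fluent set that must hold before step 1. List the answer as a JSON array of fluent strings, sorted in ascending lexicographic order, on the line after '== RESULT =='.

Regress step by step:
  through step 4 (move(store,dock)): drop {at(dock)}, keep {key_at(k2,dock), open(d_dock_store)}, require {at(store), open(d_dock_store)}
    → {at(store), key_at(k2,dock), open(d_dock_store)}
  through step 3 (move(hall,store)): drop {at(store)}, keep {key_at(k2,dock), open(d_dock_store)}, require {at(hall), open(d_store_hall)}
    → {at(hall), key_at(k2,dock), open(d_dock_store), open(d_store_hall)}
  through step 2 (move(store,hall)): drop {at(hall)}, keep {key_at(k2,dock), open(d_dock_store), open(d_store_hall)}, require {at(store), open(d_store_hall)}
    → {at(store), key_at(k2,dock), open(d_dock_store), open(d_store_hall)}
  through step 1 (move(dock,store)): drop {at(store)}, keep {key_at(k2,dock), open(d_dock_store), open(d_store_hall)}, require {at(dock), open(d_dock_store)}
    → {at(dock), key_at(k2,dock), open(d_dock_store), open(d_store_hall)}

== RESULT ==
["at(dock)", "key_at(k2,dock)", "open(d_dock_store)", "open(d_store_hall)"]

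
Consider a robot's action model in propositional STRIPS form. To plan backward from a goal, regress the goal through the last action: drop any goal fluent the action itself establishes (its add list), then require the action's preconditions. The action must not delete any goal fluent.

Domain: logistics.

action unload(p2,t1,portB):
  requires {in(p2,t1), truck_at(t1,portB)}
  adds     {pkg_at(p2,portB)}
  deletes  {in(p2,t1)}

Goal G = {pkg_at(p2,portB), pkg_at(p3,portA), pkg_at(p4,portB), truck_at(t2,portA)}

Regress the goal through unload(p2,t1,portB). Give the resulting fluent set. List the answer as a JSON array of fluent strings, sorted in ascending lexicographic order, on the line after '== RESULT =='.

Compute (G \ add) ∪ pre:
  G ∩ del = {}  (empty — regression defined)
  G \ add = {pkg_at(p2,portB), pkg_at(p3,portA), pkg_at(p4,portB), truck_at(t2,portA)} \ {pkg_at(p2,portB)} = {pkg_at(p3,portA), pkg_at(p4,portB), truck_at(t2,portA)}
  ∪ pre   = {pkg_at(p3,portA), pkg_at(p4,portB), truck_at(t2,portA)} ∪ {in(p2,t1), truck_at(t1,portB)}
          = {in(p2,t1), pkg_at(p3,portA), pkg_at(p4,portB), truck_at(t1,portB), truck_at(t2,portA)}

== RESULT ==
["in(p2,t1)", "pkg_at(p3,portA)", "pkg_at(p4,portB)", "truck_at(t1,portB)", "truck_at(t2,portA)"]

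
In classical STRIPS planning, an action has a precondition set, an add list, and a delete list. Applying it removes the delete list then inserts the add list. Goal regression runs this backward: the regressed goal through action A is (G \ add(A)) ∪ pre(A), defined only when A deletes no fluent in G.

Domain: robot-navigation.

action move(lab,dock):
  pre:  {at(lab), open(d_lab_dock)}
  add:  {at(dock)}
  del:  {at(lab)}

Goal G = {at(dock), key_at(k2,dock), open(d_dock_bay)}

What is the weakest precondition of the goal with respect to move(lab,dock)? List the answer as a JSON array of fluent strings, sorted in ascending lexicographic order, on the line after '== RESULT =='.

Compute (G \ add) ∪ pre:
  G ∩ del = {}  (empty — regression defined)
  G \ add = {at(dock), key_at(k2,dock), open(d_dock_bay)} \ {at(dock)} = {key_at(k2,dock), open(d_dock_bay)}
  ∪ pre   = {key_at(k2,dock), open(d_dock_bay)} ∪ {at(lab), open(d_lab_dock)}
          = {at(lab), key_at(k2,dock), open(d_dock_bay), open(d_lab_dock)}

== RESULT ==
["at(lab)", "key_at(k2,dock)", "open(d_dock_bay)", "open(d_lab_dock)"]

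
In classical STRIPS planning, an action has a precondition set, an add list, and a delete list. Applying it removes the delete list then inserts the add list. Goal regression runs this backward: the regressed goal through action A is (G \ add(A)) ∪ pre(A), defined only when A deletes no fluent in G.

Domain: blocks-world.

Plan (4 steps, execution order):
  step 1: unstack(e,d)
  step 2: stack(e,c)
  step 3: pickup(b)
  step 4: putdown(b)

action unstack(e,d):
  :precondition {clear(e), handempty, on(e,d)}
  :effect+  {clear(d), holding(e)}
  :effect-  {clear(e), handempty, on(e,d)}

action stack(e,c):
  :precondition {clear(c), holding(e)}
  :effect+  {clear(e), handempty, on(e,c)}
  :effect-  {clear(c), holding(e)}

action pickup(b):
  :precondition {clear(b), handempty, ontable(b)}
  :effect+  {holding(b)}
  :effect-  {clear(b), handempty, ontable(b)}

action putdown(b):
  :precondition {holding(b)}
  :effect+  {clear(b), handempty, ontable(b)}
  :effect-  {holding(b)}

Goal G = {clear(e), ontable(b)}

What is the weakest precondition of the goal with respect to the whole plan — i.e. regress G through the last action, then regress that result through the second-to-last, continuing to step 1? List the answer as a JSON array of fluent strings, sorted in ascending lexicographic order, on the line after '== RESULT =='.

Work backward from the goal:
  through step 4 (putdown(b)): drop {ontable(b)}, keep {clear(e)}, require {holding(b)}
    → {clear(e), holding(b)}
  through step 3 (pickup(b)): drop {holding(b)}, keep {clear(e)}, require {clear(b), handempty, ontable(b)}
    → {clear(b), clear(e), handempty, ontable(b)}
  through step 2 (stack(e,c)): drop {clear(e), handempty}, keep {clear(b), ontable(b)}, require {clear(c), holding(e)}
    → {clear(b), clear(c), holding(e), ontable(b)}
  through step 1 (unstack(e,d)): drop {holding(e)}, keep {clear(b), clear(c), ontable(b)}, require {clear(e), handempty, on(e,d)}
    → {clear(b), clear(c), clear(e), handempty, on(e,d), ontable(b)}

== RESULT ==
["clear(b)", "clear(c)", "clear(e)", "handempty", "on(e,d)", "ontable(b)"]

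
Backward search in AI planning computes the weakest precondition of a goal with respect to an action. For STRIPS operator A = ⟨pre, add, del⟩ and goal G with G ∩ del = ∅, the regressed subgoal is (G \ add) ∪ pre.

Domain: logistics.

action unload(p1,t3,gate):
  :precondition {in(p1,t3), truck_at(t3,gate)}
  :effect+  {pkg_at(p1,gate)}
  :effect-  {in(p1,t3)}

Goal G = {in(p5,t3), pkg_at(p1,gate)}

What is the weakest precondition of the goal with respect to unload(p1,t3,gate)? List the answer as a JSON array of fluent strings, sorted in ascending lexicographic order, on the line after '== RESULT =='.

Compute (G \ add) ∪ pre:
  G ∩ del = {}  (empty — regression defined)
  G \ add = {in(p5,t3), pkg_at(p1,gate)} \ {pkg_at(p1,gate)} = {in(p5,t3)}
  ∪ pre   = {in(p5,t3)} ∪ {in(p1,t3), truck_at(t3,gate)}
          = {in(p1,t3), in(p5,t3), truck_at(t3,gate)}

== RESULT ==
["in(p1,t3)", "in(p5,t3)", "truck_at(t3,gate)"]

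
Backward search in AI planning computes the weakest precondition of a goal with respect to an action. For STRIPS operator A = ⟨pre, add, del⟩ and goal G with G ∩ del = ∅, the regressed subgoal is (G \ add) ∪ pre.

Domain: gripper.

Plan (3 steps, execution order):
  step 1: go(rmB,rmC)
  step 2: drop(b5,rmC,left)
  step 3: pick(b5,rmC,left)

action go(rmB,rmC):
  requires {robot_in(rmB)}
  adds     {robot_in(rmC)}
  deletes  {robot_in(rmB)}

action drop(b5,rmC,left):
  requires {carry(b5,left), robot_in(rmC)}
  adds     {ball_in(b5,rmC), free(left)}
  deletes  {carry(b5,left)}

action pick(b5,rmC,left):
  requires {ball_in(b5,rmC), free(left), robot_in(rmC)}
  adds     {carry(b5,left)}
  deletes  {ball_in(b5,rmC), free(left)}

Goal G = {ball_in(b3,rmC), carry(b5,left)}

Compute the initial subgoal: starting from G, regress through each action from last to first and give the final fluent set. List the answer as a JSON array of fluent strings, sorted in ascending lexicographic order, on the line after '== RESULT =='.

Work backward from the goal:
  through step 3 (pick(b5,rmC,left)): drop {carry(b5,left)}, keep {ball_in(b3,rmC)}, require {ball_in(b5,rmC), free(left), robot_in(rmC)}
    → {ball_in(b3,rmC), ball_in(b5,rmC), free(left), robot_in(rmC)}
  through step 2 (drop(b5,rmC,left)): drop {ball_in(b5,rmC), free(left)}, keep {ball_in(b3,rmC), robot_in(rmC)}, require {carry(b5,left), robot_in(rmC)}
    → {ball_in(b3,rmC), carry(b5,left), robot_in(rmC)}
  through step 1 (go(rmB,rmC)): drop {robot_in(rmC)}, keep {ball_in(b3,rmC), carry(b5,left)}, require {robot_in(rmB)}
    → {ball_in(b3,rmC), carry(b5,left), robot_in(rmB)}

== RESULT ==
["ball_in(b3,rmC)", "carry(b5,left)", "robot_in(rmB)"]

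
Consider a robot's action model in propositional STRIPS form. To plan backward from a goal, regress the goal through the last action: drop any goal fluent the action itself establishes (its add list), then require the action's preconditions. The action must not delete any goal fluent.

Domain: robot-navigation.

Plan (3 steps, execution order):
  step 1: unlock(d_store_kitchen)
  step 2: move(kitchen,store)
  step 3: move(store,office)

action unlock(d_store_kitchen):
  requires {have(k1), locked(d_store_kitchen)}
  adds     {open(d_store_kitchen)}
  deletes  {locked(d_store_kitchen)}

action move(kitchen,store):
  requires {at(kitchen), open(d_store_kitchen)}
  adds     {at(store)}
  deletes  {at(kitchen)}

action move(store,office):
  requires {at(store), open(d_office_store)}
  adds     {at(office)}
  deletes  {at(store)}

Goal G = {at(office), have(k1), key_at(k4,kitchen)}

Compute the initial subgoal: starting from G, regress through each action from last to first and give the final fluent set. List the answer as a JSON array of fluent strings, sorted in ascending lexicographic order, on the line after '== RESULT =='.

Work backward from the goal:
  through step 3 (move(store,office)): drop {at(office)}, keep {have(k1), key_at(k4,kitchen)}, require {at(store), open(d_office_store)}
    → {at(store), have(k1), key_at(k4,kitchen), open(d_office_store)}
  through step 2 (move(kitchen,store)): drop {at(store)}, keep {have(k1), key_at(k4,kitchen), open(d_office_store)}, require {at(kitchen), open(d_store_kitchen)}
    → {at(kitchen), have(k1), key_at(k4,kitchen), open(d_office_store), open(d_store_kitchen)}
  through step 1 (unlock(d_store_kitchen)): drop {open(d_store_kitchen)}, keep {at(kitchen), have(k1), key_at(k4,kitchen), open(d_office_store)}, require {have(k1), locked(d_store_kitchen)}
    → {at(kitchen), have(k1), key_at(k4,kitchen), locked(d_store_kitchen), open(d_office_store)}

== RESULT ==
["at(kitchen)", "have(k1)", "key_at(k4,kitchen)", "locked(d_store_kitchen)", "open(d_office_store)"]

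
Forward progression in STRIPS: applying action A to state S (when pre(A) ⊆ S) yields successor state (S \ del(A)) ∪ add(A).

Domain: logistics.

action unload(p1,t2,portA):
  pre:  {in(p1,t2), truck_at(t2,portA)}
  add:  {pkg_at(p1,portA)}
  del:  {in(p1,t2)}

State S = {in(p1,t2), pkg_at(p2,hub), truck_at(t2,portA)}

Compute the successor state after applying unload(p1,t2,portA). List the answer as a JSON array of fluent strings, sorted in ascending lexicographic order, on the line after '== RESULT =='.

Progress:
  pre ⊆ S: {in(p1,t2), truck_at(t2,portA)} ⊆ S  — applicable
  S \ del = {pkg_at(p2,hub), truck_at(t2,portA)}
  ∪ add   = {pkg_at(p1,portA), pkg_at(p2,hub), truck_at(t2,portA)}

== RESULT ==
["pkg_at(p1,portA)", "pkg_at(p2,hub)", "truck_at(t2,portA)"]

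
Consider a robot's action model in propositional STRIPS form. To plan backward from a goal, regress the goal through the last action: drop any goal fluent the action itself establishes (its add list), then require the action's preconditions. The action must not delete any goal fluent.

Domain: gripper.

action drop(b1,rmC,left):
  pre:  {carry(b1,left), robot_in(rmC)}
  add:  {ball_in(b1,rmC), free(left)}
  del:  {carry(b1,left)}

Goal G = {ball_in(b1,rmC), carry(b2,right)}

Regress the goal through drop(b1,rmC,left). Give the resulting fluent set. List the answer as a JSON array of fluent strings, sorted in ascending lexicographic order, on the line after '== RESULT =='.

Regress:
  G ∩ del = {}  (empty — regression defined)
  G \ add = {ball_in(b1,rmC), carry(b2,right)} \ {ball_in(b1,rmC), free(left)} = {carry(b2,right)}
  ∪ pre   = {carry(b2,right)} ∪ {carry(b1,left), robot_in(rmC)}
          = {carry(b1,left), carry(b2,right), robot_in(rmC)}

== RESULT ==
["carry(b1,left)", "carry(b2,right)", "robot_in(rmC)"]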